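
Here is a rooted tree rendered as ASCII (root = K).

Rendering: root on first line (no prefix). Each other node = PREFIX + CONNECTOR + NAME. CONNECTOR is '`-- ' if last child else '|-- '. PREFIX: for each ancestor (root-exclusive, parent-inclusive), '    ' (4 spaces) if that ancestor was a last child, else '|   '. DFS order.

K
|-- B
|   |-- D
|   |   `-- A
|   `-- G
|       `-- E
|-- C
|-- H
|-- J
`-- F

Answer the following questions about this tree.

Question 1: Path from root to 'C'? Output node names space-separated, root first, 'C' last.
Answer: K C

Derivation:
Walk down from root: K -> C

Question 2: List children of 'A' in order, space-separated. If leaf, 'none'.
Node A's children (from adjacency): (leaf)

Answer: none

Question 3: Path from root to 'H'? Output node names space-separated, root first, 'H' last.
Answer: K H

Derivation:
Walk down from root: K -> H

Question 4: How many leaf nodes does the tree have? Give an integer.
Answer: 6

Derivation:
Leaves (nodes with no children): A, C, E, F, H, J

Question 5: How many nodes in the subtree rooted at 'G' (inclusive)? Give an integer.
Answer: 2

Derivation:
Subtree rooted at G contains: E, G
Count = 2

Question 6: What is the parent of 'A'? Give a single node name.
Scan adjacency: A appears as child of D

Answer: D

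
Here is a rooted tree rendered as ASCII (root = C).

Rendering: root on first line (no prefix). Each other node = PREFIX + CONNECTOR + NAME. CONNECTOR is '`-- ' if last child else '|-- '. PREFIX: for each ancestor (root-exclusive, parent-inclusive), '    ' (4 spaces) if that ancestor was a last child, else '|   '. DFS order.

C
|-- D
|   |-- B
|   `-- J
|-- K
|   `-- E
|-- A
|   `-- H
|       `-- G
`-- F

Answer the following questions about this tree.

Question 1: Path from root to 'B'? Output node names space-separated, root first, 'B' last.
Answer: C D B

Derivation:
Walk down from root: C -> D -> B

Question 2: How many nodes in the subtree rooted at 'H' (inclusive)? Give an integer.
Subtree rooted at H contains: G, H
Count = 2

Answer: 2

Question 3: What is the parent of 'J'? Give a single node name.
Answer: D

Derivation:
Scan adjacency: J appears as child of D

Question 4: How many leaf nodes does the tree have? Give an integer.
Answer: 5

Derivation:
Leaves (nodes with no children): B, E, F, G, J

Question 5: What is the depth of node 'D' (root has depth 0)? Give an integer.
Path from root to D: C -> D
Depth = number of edges = 1

Answer: 1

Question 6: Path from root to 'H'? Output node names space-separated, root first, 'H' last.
Answer: C A H

Derivation:
Walk down from root: C -> A -> H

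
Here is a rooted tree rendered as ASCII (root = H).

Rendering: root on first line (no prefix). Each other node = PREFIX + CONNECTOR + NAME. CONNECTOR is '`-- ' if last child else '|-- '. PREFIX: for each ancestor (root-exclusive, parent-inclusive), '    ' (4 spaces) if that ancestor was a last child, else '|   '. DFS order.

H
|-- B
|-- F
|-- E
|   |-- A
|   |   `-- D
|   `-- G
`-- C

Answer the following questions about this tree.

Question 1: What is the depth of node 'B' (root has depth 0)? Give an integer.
Path from root to B: H -> B
Depth = number of edges = 1

Answer: 1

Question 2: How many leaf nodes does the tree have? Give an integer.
Leaves (nodes with no children): B, C, D, F, G

Answer: 5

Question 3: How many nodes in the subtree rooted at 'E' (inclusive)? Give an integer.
Subtree rooted at E contains: A, D, E, G
Count = 4

Answer: 4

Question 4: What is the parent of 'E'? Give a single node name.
Scan adjacency: E appears as child of H

Answer: H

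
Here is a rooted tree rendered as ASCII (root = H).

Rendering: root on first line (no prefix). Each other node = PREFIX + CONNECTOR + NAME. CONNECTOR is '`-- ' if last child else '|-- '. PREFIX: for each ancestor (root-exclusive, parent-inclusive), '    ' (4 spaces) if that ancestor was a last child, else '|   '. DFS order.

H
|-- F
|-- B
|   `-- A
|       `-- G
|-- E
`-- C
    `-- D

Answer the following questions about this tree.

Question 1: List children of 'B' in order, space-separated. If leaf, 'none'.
Node B's children (from adjacency): A

Answer: A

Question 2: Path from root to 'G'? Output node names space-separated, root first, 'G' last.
Walk down from root: H -> B -> A -> G

Answer: H B A G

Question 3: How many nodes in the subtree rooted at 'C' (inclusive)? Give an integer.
Subtree rooted at C contains: C, D
Count = 2

Answer: 2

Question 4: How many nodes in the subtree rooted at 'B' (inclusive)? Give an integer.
Subtree rooted at B contains: A, B, G
Count = 3

Answer: 3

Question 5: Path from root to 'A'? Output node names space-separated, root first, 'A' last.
Walk down from root: H -> B -> A

Answer: H B A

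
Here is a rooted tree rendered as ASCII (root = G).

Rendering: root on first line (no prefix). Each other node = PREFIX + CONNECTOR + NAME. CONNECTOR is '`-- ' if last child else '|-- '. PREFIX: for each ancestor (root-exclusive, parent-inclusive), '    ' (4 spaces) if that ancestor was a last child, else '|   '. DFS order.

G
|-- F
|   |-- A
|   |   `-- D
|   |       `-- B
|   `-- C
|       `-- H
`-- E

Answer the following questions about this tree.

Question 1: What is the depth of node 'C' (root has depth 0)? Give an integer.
Answer: 2

Derivation:
Path from root to C: G -> F -> C
Depth = number of edges = 2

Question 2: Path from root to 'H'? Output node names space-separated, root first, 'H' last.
Answer: G F C H

Derivation:
Walk down from root: G -> F -> C -> H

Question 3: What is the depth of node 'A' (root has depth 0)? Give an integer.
Answer: 2

Derivation:
Path from root to A: G -> F -> A
Depth = number of edges = 2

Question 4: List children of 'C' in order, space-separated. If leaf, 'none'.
Answer: H

Derivation:
Node C's children (from adjacency): H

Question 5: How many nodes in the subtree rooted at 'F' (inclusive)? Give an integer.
Answer: 6

Derivation:
Subtree rooted at F contains: A, B, C, D, F, H
Count = 6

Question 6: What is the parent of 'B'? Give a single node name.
Answer: D

Derivation:
Scan adjacency: B appears as child of D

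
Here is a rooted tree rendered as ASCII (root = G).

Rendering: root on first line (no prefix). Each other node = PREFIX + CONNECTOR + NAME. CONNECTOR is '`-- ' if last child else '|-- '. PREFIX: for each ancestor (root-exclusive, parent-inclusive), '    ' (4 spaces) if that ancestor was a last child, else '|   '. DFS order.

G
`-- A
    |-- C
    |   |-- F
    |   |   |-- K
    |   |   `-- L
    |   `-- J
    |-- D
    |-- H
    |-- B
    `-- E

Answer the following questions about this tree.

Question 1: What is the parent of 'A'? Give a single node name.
Answer: G

Derivation:
Scan adjacency: A appears as child of G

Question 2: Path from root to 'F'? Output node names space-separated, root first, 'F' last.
Walk down from root: G -> A -> C -> F

Answer: G A C F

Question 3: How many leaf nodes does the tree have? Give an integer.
Answer: 7

Derivation:
Leaves (nodes with no children): B, D, E, H, J, K, L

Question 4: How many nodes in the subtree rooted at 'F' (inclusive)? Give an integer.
Answer: 3

Derivation:
Subtree rooted at F contains: F, K, L
Count = 3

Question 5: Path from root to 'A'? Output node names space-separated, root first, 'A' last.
Answer: G A

Derivation:
Walk down from root: G -> A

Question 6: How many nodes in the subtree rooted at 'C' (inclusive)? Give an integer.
Answer: 5

Derivation:
Subtree rooted at C contains: C, F, J, K, L
Count = 5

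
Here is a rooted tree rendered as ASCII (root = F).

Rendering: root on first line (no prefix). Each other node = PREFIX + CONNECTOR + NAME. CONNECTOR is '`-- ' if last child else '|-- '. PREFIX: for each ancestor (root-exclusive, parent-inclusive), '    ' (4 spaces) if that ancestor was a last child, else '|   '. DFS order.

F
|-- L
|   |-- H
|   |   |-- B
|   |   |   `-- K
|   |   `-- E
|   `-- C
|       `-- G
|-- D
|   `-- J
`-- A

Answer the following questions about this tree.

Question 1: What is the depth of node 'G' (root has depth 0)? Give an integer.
Answer: 3

Derivation:
Path from root to G: F -> L -> C -> G
Depth = number of edges = 3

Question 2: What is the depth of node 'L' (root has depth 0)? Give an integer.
Path from root to L: F -> L
Depth = number of edges = 1

Answer: 1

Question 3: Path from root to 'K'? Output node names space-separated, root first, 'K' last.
Answer: F L H B K

Derivation:
Walk down from root: F -> L -> H -> B -> K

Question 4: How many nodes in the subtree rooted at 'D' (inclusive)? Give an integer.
Answer: 2

Derivation:
Subtree rooted at D contains: D, J
Count = 2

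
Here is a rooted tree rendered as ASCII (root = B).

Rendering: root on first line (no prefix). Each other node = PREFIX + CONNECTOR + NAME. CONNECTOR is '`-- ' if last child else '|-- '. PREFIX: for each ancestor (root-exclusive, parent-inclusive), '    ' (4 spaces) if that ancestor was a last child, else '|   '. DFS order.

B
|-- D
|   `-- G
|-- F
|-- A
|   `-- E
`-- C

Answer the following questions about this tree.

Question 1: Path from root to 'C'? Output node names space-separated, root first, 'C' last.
Walk down from root: B -> C

Answer: B C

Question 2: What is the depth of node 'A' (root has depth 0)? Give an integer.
Path from root to A: B -> A
Depth = number of edges = 1

Answer: 1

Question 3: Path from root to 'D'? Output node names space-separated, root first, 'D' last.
Walk down from root: B -> D

Answer: B D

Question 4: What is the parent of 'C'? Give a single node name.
Answer: B

Derivation:
Scan adjacency: C appears as child of B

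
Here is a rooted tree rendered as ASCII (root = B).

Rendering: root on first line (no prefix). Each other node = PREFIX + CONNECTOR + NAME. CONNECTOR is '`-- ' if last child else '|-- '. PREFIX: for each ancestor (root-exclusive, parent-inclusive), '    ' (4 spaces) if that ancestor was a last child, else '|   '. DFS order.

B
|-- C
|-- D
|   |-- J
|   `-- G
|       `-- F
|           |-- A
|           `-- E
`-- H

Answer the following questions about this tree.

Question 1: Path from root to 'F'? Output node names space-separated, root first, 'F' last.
Answer: B D G F

Derivation:
Walk down from root: B -> D -> G -> F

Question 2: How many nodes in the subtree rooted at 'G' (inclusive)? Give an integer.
Subtree rooted at G contains: A, E, F, G
Count = 4

Answer: 4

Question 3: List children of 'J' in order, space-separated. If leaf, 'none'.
Node J's children (from adjacency): (leaf)

Answer: none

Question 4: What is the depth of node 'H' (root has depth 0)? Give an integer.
Answer: 1

Derivation:
Path from root to H: B -> H
Depth = number of edges = 1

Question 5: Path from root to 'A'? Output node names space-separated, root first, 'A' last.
Walk down from root: B -> D -> G -> F -> A

Answer: B D G F A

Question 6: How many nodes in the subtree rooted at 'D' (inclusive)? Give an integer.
Answer: 6

Derivation:
Subtree rooted at D contains: A, D, E, F, G, J
Count = 6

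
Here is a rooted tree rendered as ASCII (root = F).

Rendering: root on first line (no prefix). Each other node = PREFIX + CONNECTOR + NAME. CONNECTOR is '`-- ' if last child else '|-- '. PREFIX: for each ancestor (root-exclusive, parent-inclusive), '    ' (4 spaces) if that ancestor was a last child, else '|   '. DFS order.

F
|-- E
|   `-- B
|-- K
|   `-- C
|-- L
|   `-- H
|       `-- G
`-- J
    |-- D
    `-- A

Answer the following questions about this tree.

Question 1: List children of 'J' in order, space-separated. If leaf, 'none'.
Answer: D A

Derivation:
Node J's children (from adjacency): D, A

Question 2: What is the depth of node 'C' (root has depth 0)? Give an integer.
Answer: 2

Derivation:
Path from root to C: F -> K -> C
Depth = number of edges = 2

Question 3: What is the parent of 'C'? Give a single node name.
Scan adjacency: C appears as child of K

Answer: K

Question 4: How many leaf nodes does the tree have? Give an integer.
Answer: 5

Derivation:
Leaves (nodes with no children): A, B, C, D, G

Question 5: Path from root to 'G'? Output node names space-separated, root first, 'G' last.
Walk down from root: F -> L -> H -> G

Answer: F L H G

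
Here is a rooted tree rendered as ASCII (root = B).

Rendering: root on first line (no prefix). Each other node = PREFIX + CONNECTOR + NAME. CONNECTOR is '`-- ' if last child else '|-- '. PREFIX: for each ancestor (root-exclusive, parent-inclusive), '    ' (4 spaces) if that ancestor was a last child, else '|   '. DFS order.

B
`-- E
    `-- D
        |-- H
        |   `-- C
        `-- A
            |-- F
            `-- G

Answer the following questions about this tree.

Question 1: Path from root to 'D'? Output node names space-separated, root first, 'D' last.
Walk down from root: B -> E -> D

Answer: B E D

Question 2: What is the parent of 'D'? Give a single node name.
Scan adjacency: D appears as child of E

Answer: E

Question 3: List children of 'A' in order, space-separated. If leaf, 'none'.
Answer: F G

Derivation:
Node A's children (from adjacency): F, G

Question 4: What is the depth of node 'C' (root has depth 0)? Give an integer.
Answer: 4

Derivation:
Path from root to C: B -> E -> D -> H -> C
Depth = number of edges = 4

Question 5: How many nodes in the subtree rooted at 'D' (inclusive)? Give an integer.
Subtree rooted at D contains: A, C, D, F, G, H
Count = 6

Answer: 6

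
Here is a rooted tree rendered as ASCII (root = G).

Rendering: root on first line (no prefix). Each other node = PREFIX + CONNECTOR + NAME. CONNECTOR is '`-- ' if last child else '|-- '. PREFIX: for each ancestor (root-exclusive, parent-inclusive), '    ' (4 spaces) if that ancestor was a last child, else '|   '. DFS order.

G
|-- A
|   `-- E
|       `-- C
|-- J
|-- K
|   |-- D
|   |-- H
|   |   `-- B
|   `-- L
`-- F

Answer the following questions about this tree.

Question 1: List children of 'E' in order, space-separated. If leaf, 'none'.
Answer: C

Derivation:
Node E's children (from adjacency): C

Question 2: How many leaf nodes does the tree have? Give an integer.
Answer: 6

Derivation:
Leaves (nodes with no children): B, C, D, F, J, L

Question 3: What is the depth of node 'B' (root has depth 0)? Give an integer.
Answer: 3

Derivation:
Path from root to B: G -> K -> H -> B
Depth = number of edges = 3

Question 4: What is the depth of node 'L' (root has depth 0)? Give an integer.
Path from root to L: G -> K -> L
Depth = number of edges = 2

Answer: 2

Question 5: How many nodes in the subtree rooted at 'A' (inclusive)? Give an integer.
Answer: 3

Derivation:
Subtree rooted at A contains: A, C, E
Count = 3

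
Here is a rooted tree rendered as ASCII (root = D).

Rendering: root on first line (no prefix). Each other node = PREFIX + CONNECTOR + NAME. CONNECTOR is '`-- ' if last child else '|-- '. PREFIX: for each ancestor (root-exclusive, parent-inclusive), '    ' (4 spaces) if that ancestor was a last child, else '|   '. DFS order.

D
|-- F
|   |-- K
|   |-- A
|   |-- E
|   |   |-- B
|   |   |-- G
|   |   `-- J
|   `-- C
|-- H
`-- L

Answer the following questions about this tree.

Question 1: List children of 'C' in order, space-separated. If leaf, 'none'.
Answer: none

Derivation:
Node C's children (from adjacency): (leaf)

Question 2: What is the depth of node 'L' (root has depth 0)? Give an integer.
Answer: 1

Derivation:
Path from root to L: D -> L
Depth = number of edges = 1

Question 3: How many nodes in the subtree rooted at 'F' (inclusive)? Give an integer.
Subtree rooted at F contains: A, B, C, E, F, G, J, K
Count = 8

Answer: 8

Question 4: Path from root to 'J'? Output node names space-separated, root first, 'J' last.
Answer: D F E J

Derivation:
Walk down from root: D -> F -> E -> J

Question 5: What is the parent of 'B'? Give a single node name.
Answer: E

Derivation:
Scan adjacency: B appears as child of E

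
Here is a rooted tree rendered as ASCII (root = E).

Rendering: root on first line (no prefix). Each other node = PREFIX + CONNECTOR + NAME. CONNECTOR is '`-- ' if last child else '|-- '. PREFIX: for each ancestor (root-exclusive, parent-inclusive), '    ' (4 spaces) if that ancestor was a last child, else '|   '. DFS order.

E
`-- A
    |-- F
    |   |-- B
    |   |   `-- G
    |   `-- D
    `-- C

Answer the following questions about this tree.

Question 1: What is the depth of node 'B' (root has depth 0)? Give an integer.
Path from root to B: E -> A -> F -> B
Depth = number of edges = 3

Answer: 3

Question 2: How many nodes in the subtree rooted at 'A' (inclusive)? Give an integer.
Answer: 6

Derivation:
Subtree rooted at A contains: A, B, C, D, F, G
Count = 6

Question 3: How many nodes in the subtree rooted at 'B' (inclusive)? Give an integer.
Answer: 2

Derivation:
Subtree rooted at B contains: B, G
Count = 2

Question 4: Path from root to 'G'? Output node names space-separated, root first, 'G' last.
Answer: E A F B G

Derivation:
Walk down from root: E -> A -> F -> B -> G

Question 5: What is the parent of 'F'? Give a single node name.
Answer: A

Derivation:
Scan adjacency: F appears as child of A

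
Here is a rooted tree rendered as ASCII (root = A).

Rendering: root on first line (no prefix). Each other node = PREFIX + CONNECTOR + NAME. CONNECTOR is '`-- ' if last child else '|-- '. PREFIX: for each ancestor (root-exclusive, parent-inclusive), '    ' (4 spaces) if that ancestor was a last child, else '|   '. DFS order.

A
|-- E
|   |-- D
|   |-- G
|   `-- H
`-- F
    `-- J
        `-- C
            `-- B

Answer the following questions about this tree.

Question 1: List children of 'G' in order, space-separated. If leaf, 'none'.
Node G's children (from adjacency): (leaf)

Answer: none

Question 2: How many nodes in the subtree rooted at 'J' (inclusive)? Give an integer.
Subtree rooted at J contains: B, C, J
Count = 3

Answer: 3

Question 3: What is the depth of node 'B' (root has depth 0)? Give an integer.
Path from root to B: A -> F -> J -> C -> B
Depth = number of edges = 4

Answer: 4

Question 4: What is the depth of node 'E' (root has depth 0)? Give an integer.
Path from root to E: A -> E
Depth = number of edges = 1

Answer: 1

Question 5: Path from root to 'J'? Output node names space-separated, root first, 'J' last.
Answer: A F J

Derivation:
Walk down from root: A -> F -> J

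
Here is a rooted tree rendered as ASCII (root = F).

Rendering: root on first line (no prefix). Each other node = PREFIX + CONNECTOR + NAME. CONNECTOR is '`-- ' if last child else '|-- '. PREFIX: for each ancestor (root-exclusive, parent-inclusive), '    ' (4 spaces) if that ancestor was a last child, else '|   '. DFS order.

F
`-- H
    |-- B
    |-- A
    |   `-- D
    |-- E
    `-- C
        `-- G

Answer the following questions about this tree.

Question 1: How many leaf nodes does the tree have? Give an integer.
Leaves (nodes with no children): B, D, E, G

Answer: 4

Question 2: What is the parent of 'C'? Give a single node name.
Scan adjacency: C appears as child of H

Answer: H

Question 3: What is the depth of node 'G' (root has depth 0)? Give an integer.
Answer: 3

Derivation:
Path from root to G: F -> H -> C -> G
Depth = number of edges = 3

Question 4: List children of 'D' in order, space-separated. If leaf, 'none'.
Answer: none

Derivation:
Node D's children (from adjacency): (leaf)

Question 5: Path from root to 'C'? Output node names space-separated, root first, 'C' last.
Answer: F H C

Derivation:
Walk down from root: F -> H -> C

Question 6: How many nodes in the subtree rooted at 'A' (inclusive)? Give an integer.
Answer: 2

Derivation:
Subtree rooted at A contains: A, D
Count = 2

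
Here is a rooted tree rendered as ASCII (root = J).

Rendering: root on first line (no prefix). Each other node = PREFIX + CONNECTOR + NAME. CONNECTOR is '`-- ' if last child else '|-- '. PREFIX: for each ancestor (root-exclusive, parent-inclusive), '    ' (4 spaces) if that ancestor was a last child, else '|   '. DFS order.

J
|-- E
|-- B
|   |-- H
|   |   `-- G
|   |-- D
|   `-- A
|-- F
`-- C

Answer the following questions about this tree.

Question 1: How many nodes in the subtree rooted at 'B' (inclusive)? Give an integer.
Answer: 5

Derivation:
Subtree rooted at B contains: A, B, D, G, H
Count = 5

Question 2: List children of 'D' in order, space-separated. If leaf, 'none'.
Answer: none

Derivation:
Node D's children (from adjacency): (leaf)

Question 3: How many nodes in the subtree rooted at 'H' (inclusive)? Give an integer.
Answer: 2

Derivation:
Subtree rooted at H contains: G, H
Count = 2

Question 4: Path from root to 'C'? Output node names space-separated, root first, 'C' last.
Answer: J C

Derivation:
Walk down from root: J -> C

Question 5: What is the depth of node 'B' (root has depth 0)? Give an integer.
Path from root to B: J -> B
Depth = number of edges = 1

Answer: 1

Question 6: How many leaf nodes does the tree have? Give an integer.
Leaves (nodes with no children): A, C, D, E, F, G

Answer: 6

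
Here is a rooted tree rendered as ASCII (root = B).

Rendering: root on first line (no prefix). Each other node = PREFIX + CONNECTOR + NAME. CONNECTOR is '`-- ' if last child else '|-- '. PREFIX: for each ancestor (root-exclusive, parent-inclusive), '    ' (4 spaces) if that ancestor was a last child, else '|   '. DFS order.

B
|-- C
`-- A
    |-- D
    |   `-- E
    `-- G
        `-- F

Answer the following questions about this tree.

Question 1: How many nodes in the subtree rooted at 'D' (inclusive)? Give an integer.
Subtree rooted at D contains: D, E
Count = 2

Answer: 2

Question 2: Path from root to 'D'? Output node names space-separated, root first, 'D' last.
Walk down from root: B -> A -> D

Answer: B A D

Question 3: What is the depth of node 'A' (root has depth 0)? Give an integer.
Answer: 1

Derivation:
Path from root to A: B -> A
Depth = number of edges = 1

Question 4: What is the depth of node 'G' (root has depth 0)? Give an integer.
Path from root to G: B -> A -> G
Depth = number of edges = 2

Answer: 2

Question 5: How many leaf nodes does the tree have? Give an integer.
Leaves (nodes with no children): C, E, F

Answer: 3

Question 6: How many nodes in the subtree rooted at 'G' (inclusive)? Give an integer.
Answer: 2

Derivation:
Subtree rooted at G contains: F, G
Count = 2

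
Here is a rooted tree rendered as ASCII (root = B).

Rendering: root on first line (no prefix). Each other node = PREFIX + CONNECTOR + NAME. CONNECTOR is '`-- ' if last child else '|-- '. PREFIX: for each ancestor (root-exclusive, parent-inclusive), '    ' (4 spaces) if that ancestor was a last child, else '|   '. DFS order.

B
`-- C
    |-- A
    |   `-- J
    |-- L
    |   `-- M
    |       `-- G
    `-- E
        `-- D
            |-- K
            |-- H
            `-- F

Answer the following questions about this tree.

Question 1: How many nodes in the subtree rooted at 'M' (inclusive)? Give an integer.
Subtree rooted at M contains: G, M
Count = 2

Answer: 2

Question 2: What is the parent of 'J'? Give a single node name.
Scan adjacency: J appears as child of A

Answer: A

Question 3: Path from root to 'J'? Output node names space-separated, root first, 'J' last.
Answer: B C A J

Derivation:
Walk down from root: B -> C -> A -> J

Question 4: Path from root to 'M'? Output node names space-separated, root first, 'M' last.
Walk down from root: B -> C -> L -> M

Answer: B C L M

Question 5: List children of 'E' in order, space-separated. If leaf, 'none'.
Answer: D

Derivation:
Node E's children (from adjacency): D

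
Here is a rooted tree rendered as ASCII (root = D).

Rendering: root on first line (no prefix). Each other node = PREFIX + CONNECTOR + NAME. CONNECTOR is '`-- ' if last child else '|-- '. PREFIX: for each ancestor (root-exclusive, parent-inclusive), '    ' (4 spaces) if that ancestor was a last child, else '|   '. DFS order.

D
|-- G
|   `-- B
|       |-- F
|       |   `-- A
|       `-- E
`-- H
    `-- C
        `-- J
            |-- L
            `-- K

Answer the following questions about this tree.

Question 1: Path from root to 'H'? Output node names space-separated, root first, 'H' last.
Answer: D H

Derivation:
Walk down from root: D -> H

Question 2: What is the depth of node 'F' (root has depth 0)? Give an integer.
Answer: 3

Derivation:
Path from root to F: D -> G -> B -> F
Depth = number of edges = 3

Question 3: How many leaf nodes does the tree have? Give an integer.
Answer: 4

Derivation:
Leaves (nodes with no children): A, E, K, L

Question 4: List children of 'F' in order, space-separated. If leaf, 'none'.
Answer: A

Derivation:
Node F's children (from adjacency): A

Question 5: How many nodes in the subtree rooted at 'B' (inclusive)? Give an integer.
Subtree rooted at B contains: A, B, E, F
Count = 4

Answer: 4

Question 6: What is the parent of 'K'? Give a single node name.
Scan adjacency: K appears as child of J

Answer: J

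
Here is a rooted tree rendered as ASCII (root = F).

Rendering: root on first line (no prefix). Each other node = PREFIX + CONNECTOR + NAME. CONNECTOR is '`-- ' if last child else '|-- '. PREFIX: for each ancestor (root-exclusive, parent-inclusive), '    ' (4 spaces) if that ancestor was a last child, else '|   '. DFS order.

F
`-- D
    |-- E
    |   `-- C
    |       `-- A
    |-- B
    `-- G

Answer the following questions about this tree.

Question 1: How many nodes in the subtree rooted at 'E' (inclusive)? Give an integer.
Answer: 3

Derivation:
Subtree rooted at E contains: A, C, E
Count = 3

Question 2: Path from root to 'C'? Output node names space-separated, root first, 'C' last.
Walk down from root: F -> D -> E -> C

Answer: F D E C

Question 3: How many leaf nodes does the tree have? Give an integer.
Leaves (nodes with no children): A, B, G

Answer: 3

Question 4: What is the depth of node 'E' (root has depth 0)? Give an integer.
Path from root to E: F -> D -> E
Depth = number of edges = 2

Answer: 2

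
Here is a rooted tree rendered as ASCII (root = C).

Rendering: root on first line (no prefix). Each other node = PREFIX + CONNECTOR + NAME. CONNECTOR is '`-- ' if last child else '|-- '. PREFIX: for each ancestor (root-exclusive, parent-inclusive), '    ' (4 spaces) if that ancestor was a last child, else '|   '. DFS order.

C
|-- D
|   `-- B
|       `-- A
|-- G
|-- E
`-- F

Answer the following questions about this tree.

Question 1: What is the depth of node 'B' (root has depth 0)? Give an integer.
Answer: 2

Derivation:
Path from root to B: C -> D -> B
Depth = number of edges = 2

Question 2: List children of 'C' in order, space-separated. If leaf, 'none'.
Node C's children (from adjacency): D, G, E, F

Answer: D G E F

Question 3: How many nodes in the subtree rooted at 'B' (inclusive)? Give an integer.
Subtree rooted at B contains: A, B
Count = 2

Answer: 2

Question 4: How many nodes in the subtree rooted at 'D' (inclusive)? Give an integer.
Answer: 3

Derivation:
Subtree rooted at D contains: A, B, D
Count = 3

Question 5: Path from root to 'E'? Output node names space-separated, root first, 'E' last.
Walk down from root: C -> E

Answer: C E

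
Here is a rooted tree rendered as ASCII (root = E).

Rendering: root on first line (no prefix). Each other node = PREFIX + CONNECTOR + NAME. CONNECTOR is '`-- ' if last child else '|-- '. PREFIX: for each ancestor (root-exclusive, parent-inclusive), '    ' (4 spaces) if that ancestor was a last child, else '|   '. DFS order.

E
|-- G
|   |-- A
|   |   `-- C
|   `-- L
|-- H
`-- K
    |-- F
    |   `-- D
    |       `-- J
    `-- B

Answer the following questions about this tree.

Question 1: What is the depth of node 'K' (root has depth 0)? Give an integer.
Path from root to K: E -> K
Depth = number of edges = 1

Answer: 1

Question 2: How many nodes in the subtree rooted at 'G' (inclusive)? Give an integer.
Subtree rooted at G contains: A, C, G, L
Count = 4

Answer: 4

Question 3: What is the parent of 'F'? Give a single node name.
Answer: K

Derivation:
Scan adjacency: F appears as child of K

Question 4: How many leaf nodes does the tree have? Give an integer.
Leaves (nodes with no children): B, C, H, J, L

Answer: 5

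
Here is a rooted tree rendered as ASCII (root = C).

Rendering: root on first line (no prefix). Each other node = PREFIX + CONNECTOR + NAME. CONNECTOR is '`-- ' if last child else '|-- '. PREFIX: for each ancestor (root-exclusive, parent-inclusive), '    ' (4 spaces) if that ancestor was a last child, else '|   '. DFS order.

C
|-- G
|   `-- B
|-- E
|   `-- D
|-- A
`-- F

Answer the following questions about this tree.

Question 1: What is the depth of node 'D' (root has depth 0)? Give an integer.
Path from root to D: C -> E -> D
Depth = number of edges = 2

Answer: 2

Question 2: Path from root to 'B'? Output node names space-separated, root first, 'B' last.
Answer: C G B

Derivation:
Walk down from root: C -> G -> B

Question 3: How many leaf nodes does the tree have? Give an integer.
Answer: 4

Derivation:
Leaves (nodes with no children): A, B, D, F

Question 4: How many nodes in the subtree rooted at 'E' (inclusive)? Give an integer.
Answer: 2

Derivation:
Subtree rooted at E contains: D, E
Count = 2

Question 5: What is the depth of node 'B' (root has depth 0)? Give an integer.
Path from root to B: C -> G -> B
Depth = number of edges = 2

Answer: 2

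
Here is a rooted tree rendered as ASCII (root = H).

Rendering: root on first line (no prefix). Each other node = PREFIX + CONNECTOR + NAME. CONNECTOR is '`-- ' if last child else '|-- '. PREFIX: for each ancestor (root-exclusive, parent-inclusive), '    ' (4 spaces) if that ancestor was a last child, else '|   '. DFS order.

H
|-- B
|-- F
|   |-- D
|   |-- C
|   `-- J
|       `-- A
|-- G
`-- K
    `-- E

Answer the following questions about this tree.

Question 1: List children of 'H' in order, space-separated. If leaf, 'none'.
Answer: B F G K

Derivation:
Node H's children (from adjacency): B, F, G, K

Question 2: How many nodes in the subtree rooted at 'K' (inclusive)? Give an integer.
Answer: 2

Derivation:
Subtree rooted at K contains: E, K
Count = 2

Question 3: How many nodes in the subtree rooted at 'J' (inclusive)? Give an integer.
Subtree rooted at J contains: A, J
Count = 2

Answer: 2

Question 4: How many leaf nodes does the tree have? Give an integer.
Leaves (nodes with no children): A, B, C, D, E, G

Answer: 6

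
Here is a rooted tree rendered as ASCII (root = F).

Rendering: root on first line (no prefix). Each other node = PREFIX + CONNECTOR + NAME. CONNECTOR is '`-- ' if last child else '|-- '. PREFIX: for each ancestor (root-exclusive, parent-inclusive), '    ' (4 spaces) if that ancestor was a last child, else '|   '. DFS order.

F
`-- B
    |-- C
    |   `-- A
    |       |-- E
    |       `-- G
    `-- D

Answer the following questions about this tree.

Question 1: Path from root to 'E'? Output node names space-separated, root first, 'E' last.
Walk down from root: F -> B -> C -> A -> E

Answer: F B C A E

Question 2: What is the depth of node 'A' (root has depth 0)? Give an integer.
Path from root to A: F -> B -> C -> A
Depth = number of edges = 3

Answer: 3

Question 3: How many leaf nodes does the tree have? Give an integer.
Answer: 3

Derivation:
Leaves (nodes with no children): D, E, G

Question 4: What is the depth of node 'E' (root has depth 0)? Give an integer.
Answer: 4

Derivation:
Path from root to E: F -> B -> C -> A -> E
Depth = number of edges = 4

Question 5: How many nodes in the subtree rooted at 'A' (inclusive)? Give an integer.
Answer: 3

Derivation:
Subtree rooted at A contains: A, E, G
Count = 3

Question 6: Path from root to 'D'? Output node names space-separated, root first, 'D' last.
Walk down from root: F -> B -> D

Answer: F B D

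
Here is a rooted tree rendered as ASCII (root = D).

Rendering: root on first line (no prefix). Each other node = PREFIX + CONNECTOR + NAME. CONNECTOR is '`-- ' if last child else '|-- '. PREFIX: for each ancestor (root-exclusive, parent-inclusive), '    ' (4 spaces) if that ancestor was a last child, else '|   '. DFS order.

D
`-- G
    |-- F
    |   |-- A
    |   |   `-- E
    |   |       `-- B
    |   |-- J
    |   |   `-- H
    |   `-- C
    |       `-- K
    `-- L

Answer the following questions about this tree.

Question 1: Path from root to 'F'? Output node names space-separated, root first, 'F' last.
Walk down from root: D -> G -> F

Answer: D G F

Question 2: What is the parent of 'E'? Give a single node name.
Answer: A

Derivation:
Scan adjacency: E appears as child of A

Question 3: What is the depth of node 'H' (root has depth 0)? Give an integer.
Answer: 4

Derivation:
Path from root to H: D -> G -> F -> J -> H
Depth = number of edges = 4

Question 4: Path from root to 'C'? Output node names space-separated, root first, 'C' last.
Walk down from root: D -> G -> F -> C

Answer: D G F C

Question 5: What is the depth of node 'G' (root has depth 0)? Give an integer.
Answer: 1

Derivation:
Path from root to G: D -> G
Depth = number of edges = 1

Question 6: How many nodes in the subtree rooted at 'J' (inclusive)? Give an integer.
Subtree rooted at J contains: H, J
Count = 2

Answer: 2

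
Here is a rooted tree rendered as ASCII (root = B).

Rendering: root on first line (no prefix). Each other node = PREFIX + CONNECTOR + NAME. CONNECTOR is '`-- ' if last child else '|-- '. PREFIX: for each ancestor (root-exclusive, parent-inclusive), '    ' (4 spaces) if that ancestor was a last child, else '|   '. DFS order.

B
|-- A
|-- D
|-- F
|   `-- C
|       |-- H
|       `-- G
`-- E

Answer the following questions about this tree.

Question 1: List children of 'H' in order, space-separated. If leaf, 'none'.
Answer: none

Derivation:
Node H's children (from adjacency): (leaf)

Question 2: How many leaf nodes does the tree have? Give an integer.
Answer: 5

Derivation:
Leaves (nodes with no children): A, D, E, G, H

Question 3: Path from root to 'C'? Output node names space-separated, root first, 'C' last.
Walk down from root: B -> F -> C

Answer: B F C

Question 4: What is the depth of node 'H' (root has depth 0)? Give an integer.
Answer: 3

Derivation:
Path from root to H: B -> F -> C -> H
Depth = number of edges = 3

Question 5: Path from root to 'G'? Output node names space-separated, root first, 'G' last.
Answer: B F C G

Derivation:
Walk down from root: B -> F -> C -> G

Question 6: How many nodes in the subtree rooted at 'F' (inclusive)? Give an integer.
Answer: 4

Derivation:
Subtree rooted at F contains: C, F, G, H
Count = 4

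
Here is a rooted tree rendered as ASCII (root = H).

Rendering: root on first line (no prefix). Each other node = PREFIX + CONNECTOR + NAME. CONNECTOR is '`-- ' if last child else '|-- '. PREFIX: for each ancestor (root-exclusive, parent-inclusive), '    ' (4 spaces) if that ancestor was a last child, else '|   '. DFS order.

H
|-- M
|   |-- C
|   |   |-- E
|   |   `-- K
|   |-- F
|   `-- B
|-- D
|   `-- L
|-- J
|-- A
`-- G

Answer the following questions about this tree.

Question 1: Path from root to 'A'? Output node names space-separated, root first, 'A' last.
Walk down from root: H -> A

Answer: H A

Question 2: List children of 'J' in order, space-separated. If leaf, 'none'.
Answer: none

Derivation:
Node J's children (from adjacency): (leaf)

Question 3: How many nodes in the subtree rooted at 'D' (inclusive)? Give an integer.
Subtree rooted at D contains: D, L
Count = 2

Answer: 2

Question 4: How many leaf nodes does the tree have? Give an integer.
Leaves (nodes with no children): A, B, E, F, G, J, K, L

Answer: 8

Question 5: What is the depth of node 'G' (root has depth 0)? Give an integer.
Path from root to G: H -> G
Depth = number of edges = 1

Answer: 1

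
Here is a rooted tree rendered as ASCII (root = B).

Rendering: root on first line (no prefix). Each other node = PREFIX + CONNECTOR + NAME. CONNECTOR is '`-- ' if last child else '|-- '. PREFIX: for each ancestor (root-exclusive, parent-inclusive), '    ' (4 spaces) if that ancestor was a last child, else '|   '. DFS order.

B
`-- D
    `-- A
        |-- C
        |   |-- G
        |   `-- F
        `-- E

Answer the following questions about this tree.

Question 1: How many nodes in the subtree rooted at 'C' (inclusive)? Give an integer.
Subtree rooted at C contains: C, F, G
Count = 3

Answer: 3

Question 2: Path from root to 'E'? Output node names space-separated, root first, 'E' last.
Walk down from root: B -> D -> A -> E

Answer: B D A E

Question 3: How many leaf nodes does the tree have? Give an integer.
Answer: 3

Derivation:
Leaves (nodes with no children): E, F, G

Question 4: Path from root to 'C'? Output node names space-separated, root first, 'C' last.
Answer: B D A C

Derivation:
Walk down from root: B -> D -> A -> C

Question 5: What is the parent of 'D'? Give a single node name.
Answer: B

Derivation:
Scan adjacency: D appears as child of B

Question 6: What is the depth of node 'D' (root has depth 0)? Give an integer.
Answer: 1

Derivation:
Path from root to D: B -> D
Depth = number of edges = 1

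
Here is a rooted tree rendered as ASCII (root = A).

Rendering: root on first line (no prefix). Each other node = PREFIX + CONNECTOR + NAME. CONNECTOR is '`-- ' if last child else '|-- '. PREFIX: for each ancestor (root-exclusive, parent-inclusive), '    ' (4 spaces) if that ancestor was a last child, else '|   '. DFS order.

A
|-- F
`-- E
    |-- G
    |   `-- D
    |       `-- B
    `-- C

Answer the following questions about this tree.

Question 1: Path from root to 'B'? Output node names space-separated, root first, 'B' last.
Walk down from root: A -> E -> G -> D -> B

Answer: A E G D B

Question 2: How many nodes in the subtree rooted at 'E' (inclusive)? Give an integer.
Subtree rooted at E contains: B, C, D, E, G
Count = 5

Answer: 5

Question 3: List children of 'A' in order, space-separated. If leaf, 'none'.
Answer: F E

Derivation:
Node A's children (from adjacency): F, E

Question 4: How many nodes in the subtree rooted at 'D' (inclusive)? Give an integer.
Subtree rooted at D contains: B, D
Count = 2

Answer: 2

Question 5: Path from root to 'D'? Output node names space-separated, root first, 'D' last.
Answer: A E G D

Derivation:
Walk down from root: A -> E -> G -> D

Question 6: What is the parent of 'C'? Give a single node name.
Answer: E

Derivation:
Scan adjacency: C appears as child of E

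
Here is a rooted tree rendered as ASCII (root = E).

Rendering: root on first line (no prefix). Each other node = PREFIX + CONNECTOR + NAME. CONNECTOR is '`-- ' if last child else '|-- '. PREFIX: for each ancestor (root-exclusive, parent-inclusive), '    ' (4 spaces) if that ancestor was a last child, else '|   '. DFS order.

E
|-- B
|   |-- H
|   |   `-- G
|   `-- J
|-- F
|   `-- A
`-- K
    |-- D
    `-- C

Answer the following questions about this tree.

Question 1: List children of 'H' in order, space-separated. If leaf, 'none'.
Answer: G

Derivation:
Node H's children (from adjacency): G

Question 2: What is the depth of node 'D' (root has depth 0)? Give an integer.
Path from root to D: E -> K -> D
Depth = number of edges = 2

Answer: 2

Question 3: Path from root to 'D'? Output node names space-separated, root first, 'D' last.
Walk down from root: E -> K -> D

Answer: E K D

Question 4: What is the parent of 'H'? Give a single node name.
Scan adjacency: H appears as child of B

Answer: B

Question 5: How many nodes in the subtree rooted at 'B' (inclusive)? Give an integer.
Subtree rooted at B contains: B, G, H, J
Count = 4

Answer: 4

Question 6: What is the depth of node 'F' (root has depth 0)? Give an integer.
Path from root to F: E -> F
Depth = number of edges = 1

Answer: 1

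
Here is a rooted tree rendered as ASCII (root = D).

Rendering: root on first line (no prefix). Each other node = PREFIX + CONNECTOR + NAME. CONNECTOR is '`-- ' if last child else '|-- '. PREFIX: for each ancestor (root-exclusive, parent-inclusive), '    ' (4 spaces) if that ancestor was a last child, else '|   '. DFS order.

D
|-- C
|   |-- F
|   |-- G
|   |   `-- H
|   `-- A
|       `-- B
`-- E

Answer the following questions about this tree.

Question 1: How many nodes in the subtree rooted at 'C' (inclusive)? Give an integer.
Subtree rooted at C contains: A, B, C, F, G, H
Count = 6

Answer: 6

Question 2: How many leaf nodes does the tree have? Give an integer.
Answer: 4

Derivation:
Leaves (nodes with no children): B, E, F, H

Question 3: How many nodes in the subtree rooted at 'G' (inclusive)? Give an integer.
Subtree rooted at G contains: G, H
Count = 2

Answer: 2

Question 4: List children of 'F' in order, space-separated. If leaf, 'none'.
Answer: none

Derivation:
Node F's children (from adjacency): (leaf)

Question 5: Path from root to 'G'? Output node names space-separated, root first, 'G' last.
Walk down from root: D -> C -> G

Answer: D C G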